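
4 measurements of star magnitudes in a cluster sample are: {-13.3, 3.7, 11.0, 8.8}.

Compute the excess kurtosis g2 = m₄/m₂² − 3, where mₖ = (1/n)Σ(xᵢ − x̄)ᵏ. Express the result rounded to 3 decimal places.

x̄ = 2.5500
Σ(xᵢ − x̄)² = 363.0100 ⇒ m₂ = 90.75250
Σ(xᵢ − x̄)⁴ = 69738.6894 ⇒ m₄ = 17434.67236
m₂² = 8236.01626
g2 = m₄/m₂² − 3 = 2.11688 − 3 ≈ -0.883

-0.883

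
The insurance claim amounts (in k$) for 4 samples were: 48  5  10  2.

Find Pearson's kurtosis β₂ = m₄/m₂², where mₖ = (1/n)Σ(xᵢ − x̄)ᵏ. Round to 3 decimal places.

x̄ = 16.2500
Σ(xᵢ − x̄)² = 1376.7500 ⇒ m₂ = 344.18750
Σ(xᵢ − x̄)⁴ = 1074968.3281 ⇒ m₄ = 268742.08203
m₂² = 118465.03516
β₂ = m₄/m₂² = 268742.08203 / 118465.03516 ≈ 2.269

2.269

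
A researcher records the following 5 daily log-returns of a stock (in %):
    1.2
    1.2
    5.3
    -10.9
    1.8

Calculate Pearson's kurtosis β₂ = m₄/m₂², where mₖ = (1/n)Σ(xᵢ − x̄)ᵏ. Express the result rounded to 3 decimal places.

2.944

x̄ = -0.2800
Σ(xᵢ − x̄)² = 152.6280 ⇒ m₂ = 30.52560
Σ(xᵢ − x̄)⁴ = 13718.1097 ⇒ m₄ = 2743.62195
m₂² = 931.81226
β₂ = m₄/m₂² = 2743.62195 / 931.81226 ≈ 2.944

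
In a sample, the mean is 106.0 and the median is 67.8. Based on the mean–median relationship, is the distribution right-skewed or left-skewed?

right-skewed

mean − median = 106.0 − 67.8 = 38.2
mean > median ⇒ the longer tail is on the right ⇒ right-skewed (positively skewed).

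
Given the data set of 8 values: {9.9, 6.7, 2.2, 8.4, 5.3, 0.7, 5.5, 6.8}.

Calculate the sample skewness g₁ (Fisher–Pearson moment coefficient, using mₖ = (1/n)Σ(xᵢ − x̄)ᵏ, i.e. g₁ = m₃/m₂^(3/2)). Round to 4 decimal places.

-0.3783

x̄ = (9.9 + 6.7 + 2.2 + 8.4 + 5.3 + 0.7 + 5.5 + 6.8) / 8 = 5.6875
deviations (xᵢ − x̄): 4.2125, 1.0125, -3.4875, 2.7125, -0.3875, -4.9875, -0.1875, 1.1125
Σ(xᵢ − x̄)² = 64.5888 ⇒ m₂ = 64.5888/8 = 8.07359
Σ(xᵢ − x̄)³ = -69.4229 ⇒ m₃ = -69.4229/8 = -8.67786
m₂^(3/2) = 8.07359^(1.5) = 22.94037
g₁ = m₃ / m₂^(3/2) = -8.67786 / 22.94037 ≈ -0.3783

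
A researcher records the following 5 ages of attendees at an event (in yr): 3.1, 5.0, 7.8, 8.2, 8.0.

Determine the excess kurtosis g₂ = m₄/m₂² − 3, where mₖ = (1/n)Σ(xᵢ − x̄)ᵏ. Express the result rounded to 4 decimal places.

x̄ = 6.4200
Σ(xᵢ − x̄)² = 20.6080 ⇒ m₂ = 4.12160
Σ(xᵢ − x̄)⁴ = 145.4567 ⇒ m₄ = 29.09134
m₂² = 16.98759
g₂ = m₄/m₂² − 3 = 1.71251 − 3 ≈ -1.2875

-1.2875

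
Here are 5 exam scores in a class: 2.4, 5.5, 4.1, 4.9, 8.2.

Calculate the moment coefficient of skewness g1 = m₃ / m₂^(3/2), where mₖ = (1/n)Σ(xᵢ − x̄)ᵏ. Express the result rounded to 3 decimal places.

0.393

x̄ = (2.4 + 5.5 + 4.1 + 4.9 + 8.2) / 5 = 5.0200
deviations (xᵢ − x̄): -2.6200, 0.4800, -0.9200, -0.1200, 3.1800
Σ(xᵢ − x̄)² = 18.0680 ⇒ m₂ = 18.0680/5 = 3.61360
Σ(xᵢ − x̄)³ = 13.5029 ⇒ m₃ = 13.5029/5 = 2.70058
m₂^(3/2) = 3.61360^(1.5) = 6.86926
g1 = m₃ / m₂^(3/2) = 2.70058 / 6.86926 ≈ 0.393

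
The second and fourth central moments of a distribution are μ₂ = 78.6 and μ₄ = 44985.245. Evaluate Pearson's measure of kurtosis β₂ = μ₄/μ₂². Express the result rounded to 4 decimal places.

μ₂² = 78.6² = 6177.96000
μ₄/μ₂² = 44985.245 / 6177.96000 = 7.28157
β₂ ≈ 7.2816

7.2816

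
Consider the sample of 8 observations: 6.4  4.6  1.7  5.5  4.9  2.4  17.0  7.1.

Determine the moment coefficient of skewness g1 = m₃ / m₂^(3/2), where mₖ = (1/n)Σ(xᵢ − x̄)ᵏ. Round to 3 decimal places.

1.594

x̄ = (6.4 + 4.6 + 1.7 + 5.5 + 4.9 + 2.4 + 17.0 + 7.1) / 8 = 6.2000
deviations (xᵢ − x̄): 0.2000, -1.6000, -4.5000, -0.7000, -1.3000, -3.8000, 10.8000, 0.9000
Σ(xᵢ − x̄)² = 156.9200 ⇒ m₂ = 156.9200/8 = 19.61500
Σ(xᵢ − x̄)³ = 1107.8160 ⇒ m₃ = 1107.8160/8 = 138.47700
m₂^(3/2) = 19.61500^(1.5) = 86.87253
g1 = m₃ / m₂^(3/2) = 138.47700 / 86.87253 ≈ 1.594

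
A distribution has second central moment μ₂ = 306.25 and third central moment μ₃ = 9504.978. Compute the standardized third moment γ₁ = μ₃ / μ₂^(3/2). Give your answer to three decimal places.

σ = √μ₂ = √306.25 = 17.50000
σ³ = μ₂^(3/2) = 5359.37500
γ₁ = μ₃/σ³ = 9504.978 / 5359.37500 ≈ 1.774

1.774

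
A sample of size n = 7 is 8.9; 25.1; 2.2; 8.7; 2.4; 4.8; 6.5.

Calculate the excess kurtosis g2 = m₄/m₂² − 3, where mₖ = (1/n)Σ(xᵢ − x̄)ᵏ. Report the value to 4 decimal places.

x̄ = 8.3714
Σ(xᵢ − x̄)² = 370.2343 ⇒ m₂ = 52.89061
Σ(xᵢ − x̄)⁴ = 81210.4031 ⇒ m₄ = 11601.48615
m₂² = 2797.41686
g2 = m₄/m₂² − 3 = 4.14721 − 3 ≈ 1.1472

1.1472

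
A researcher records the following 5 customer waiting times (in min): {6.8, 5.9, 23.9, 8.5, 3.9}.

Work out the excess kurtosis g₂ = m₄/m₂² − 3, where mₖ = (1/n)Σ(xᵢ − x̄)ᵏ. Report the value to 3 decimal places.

x̄ = 9.8000
Σ(xᵢ − x̄)² = 259.5200 ⇒ m₂ = 51.90400
Σ(xᵢ − x̄)⁴ = 41052.3524 ⇒ m₄ = 8210.47048
m₂² = 2694.02522
g₂ = m₄/m₂² − 3 = 3.04766 − 3 ≈ 0.048

0.048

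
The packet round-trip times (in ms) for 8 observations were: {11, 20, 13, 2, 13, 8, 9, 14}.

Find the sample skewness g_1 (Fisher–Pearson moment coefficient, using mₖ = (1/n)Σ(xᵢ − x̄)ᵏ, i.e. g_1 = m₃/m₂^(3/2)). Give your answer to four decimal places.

-0.1449

x̄ = (11 + 20 + 13 + 2 + 13 + 8 + 9 + 14) / 8 = 11.2500
deviations (xᵢ − x̄): -0.2500, 8.7500, 1.7500, -9.2500, 1.7500, -3.2500, -2.2500, 2.7500
Σ(xᵢ − x̄)² = 191.5000 ⇒ m₂ = 191.5000/8 = 23.93750
Σ(xᵢ − x̄)³ = -135.7500 ⇒ m₃ = -135.7500/8 = -16.96875
m₂^(3/2) = 23.93750^(1.5) = 117.11653
g_1 = m₃ / m₂^(3/2) = -16.96875 / 117.11653 ≈ -0.1449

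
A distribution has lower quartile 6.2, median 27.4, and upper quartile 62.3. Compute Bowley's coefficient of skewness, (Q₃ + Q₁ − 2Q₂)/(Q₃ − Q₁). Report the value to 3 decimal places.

numerator: Q₃ + Q₁ − 2Q₂ = 62.3 + 6.2 − 2×27.4 = 13.7000
denominator: Q₃ − Q₁ = 62.3 − 6.2 = 56.1000
Bowley skewness = 13.7000 / 56.1000 ≈ 0.244

0.244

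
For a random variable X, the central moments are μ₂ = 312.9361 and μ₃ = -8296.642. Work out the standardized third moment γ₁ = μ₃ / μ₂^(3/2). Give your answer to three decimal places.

σ = √μ₂ = √312.9361 = 17.69000
σ³ = μ₂^(3/2) = 5535.83961
γ₁ = μ₃/σ³ = -8296.642 / 5535.83961 ≈ -1.499

-1.499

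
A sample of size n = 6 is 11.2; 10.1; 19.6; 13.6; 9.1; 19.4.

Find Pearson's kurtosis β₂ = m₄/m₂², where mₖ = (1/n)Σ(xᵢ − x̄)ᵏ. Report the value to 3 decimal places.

1.457

x̄ = 13.8333
Σ(xᵢ − x̄)² = 107.5733 ⇒ m₂ = 17.92889
Σ(xᵢ − x̄)⁴ = 2810.4107 ⇒ m₄ = 468.40179
m₂² = 321.44506
β₂ = m₄/m₂² = 468.40179 / 321.44506 ≈ 1.457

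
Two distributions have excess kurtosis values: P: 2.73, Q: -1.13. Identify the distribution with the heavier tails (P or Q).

P

Higher excess kurtosis ⇒ heavier tails relative to the normal distribution.
2.73 vs -1.13: the larger is 2.73, so P has heavier tails. (P is leptokurtic — heavier-than-normal tails; the other is platykurtic.)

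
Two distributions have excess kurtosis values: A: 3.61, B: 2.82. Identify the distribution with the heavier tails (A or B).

A

Higher excess kurtosis ⇒ heavier tails relative to the normal distribution.
3.61 vs 2.82: the larger is 3.61, so A has heavier tails.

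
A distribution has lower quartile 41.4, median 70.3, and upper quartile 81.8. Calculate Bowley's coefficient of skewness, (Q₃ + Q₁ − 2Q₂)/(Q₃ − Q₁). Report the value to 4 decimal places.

numerator: Q₃ + Q₁ − 2Q₂ = 81.8 + 41.4 − 2×70.3 = -17.4000
denominator: Q₃ − Q₁ = 81.8 − 41.4 = 40.4000
Bowley skewness = -17.4000 / 40.4000 ≈ -0.4307

-0.4307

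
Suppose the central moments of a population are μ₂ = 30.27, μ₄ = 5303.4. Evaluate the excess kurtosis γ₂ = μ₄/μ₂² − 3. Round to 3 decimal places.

2.788

μ₂² = 30.27² = 916.27290
μ₄/μ₂² = 5303.4 / 916.27290 = 5.78801
γ₂ = 5.78801 − 3 ≈ 2.788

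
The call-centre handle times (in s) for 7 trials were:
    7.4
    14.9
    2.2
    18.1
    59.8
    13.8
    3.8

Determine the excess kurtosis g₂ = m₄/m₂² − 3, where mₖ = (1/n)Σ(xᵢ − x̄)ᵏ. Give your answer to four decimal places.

1.3750

x̄ = 17.1429
Σ(xᵢ − x̄)² = 2332.9971 ⇒ m₂ = 333.28531
Σ(xᵢ − x̄)⁴ = 3401774.7689 ⇒ m₄ = 485967.82413
m₂² = 111079.09528
g₂ = m₄/m₂² − 3 = 4.37497 − 3 ≈ 1.3750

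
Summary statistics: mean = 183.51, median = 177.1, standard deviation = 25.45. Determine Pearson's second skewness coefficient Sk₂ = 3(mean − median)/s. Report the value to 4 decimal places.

0.7556

Sk₂ = 3(183.51 − 177.1) / 25.45 = 3 × 6.4100 / 25.45
    = 19.2300 / 25.45 ≈ 0.7556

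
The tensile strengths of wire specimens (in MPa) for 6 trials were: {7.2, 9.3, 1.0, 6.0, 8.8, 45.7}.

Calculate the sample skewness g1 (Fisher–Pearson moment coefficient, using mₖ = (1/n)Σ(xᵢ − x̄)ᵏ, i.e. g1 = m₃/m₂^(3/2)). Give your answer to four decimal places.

1.6502

x̄ = (7.2 + 9.3 + 1.0 + 6.0 + 8.8 + 45.7) / 6 = 13.0000
deviations (xᵢ − x̄): -5.8000, -3.7000, -12.0000, -7.0000, -4.2000, 32.7000
Σ(xᵢ − x̄)² = 1327.2600 ⇒ m₂ = 1327.2600/6 = 221.21000
Σ(xᵢ − x̄)³ = 32574.9300 ⇒ m₃ = 32574.9300/6 = 5429.15500
m₂^(3/2) = 221.21000^(1.5) = 3290.08512
g1 = m₃ / m₂^(3/2) = 5429.15500 / 3290.08512 ≈ 1.6502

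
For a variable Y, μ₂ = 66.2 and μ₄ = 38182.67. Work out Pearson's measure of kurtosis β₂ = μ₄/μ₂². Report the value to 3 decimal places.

μ₂² = 66.2² = 4382.44000
μ₄/μ₂² = 38182.67 / 4382.44000 = 8.71265
β₂ ≈ 8.713

8.713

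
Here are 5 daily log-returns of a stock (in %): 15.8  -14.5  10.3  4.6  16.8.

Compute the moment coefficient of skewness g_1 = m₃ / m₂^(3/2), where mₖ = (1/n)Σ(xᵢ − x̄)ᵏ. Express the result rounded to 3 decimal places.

-1.010

x̄ = (15.8 - 14.5 + 10.3 + 4.6 + 16.8) / 5 = 6.6000
deviations (xᵢ − x̄): 9.2000, -21.1000, 3.7000, -2.0000, 10.2000
Σ(xᵢ − x̄)² = 651.5800 ⇒ m₂ = 651.5800/5 = 130.31600
Σ(xᵢ − x̄)³ = -7511.3820 ⇒ m₃ = -7511.3820/5 = -1502.27640
m₂^(3/2) = 130.31600^(1.5) = 1487.63577
g_1 = m₃ / m₂^(3/2) = -1502.27640 / 1487.63577 ≈ -1.010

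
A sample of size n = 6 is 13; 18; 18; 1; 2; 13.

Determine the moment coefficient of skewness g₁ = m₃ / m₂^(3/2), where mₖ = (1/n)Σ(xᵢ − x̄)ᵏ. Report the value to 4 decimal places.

-0.4455

x̄ = (13 + 18 + 18 + 1 + 2 + 13) / 6 = 10.8333
deviations (xᵢ − x̄): 2.1667, 7.1667, 7.1667, -9.8333, -8.8333, 2.1667
Σ(xᵢ − x̄)² = 286.8333 ⇒ m₂ = 286.8333/6 = 47.80556
Σ(xᵢ − x̄)³ = -883.5556 ⇒ m₃ = -883.5556/6 = -147.25926
m₂^(3/2) = 47.80556^(1.5) = 330.53508
g₁ = m₃ / m₂^(3/2) = -147.25926 / 330.53508 ≈ -0.4455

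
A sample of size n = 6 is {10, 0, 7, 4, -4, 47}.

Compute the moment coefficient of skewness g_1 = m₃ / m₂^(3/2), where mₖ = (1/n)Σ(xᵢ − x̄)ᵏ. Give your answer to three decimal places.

x̄ = (10 + 0 + 7 + 4 - 4 + 47) / 6 = 10.6667
deviations (xᵢ − x̄): -0.6667, -10.6667, -3.6667, -6.6667, -14.6667, 36.3333
Σ(xᵢ − x̄)² = 1707.3333 ⇒ m₂ = 1707.3333/6 = 284.55556
Σ(xᵢ − x̄)³ = 43249.5556 ⇒ m₃ = 43249.5556/6 = 7208.25926
m₂^(3/2) = 284.55556^(1.5) = 4800.10352
g_1 = m₃ / m₂^(3/2) = 7208.25926 / 4800.10352 ≈ 1.502

1.502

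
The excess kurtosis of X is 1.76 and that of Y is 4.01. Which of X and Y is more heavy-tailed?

Higher excess kurtosis ⇒ heavier tails relative to the normal distribution.
1.76 vs 4.01: the larger is 4.01, so Y has heavier tails.

Y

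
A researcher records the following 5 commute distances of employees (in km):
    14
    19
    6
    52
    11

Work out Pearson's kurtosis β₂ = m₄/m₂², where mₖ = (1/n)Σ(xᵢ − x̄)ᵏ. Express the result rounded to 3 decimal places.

2.935

x̄ = 20.4000
Σ(xᵢ − x̄)² = 1337.2000 ⇒ m₂ = 267.44000
Σ(xᵢ − x̄)⁴ = 1049609.2960 ⇒ m₄ = 209921.85920
m₂² = 71524.15360
β₂ = m₄/m₂² = 209921.85920 / 71524.15360 ≈ 2.935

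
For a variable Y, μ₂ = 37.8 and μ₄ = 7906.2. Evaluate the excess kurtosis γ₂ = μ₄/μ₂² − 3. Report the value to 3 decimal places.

μ₂² = 37.8² = 1428.84000
μ₄/μ₂² = 7906.2 / 1428.84000 = 5.53330
γ₂ = 5.53330 − 3 ≈ 2.533

2.533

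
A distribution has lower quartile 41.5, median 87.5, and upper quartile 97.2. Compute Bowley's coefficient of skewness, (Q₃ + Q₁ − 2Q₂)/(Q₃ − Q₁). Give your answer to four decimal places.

-0.6517

numerator: Q₃ + Q₁ − 2Q₂ = 97.2 + 41.5 − 2×87.5 = -36.3000
denominator: Q₃ − Q₁ = 97.2 − 41.5 = 55.7000
Bowley skewness = -36.3000 / 55.7000 ≈ -0.6517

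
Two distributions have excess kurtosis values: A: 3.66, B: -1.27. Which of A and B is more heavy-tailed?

Higher excess kurtosis ⇒ heavier tails relative to the normal distribution.
3.66 vs -1.27: the larger is 3.66, so A has heavier tails. (A is leptokurtic — heavier-than-normal tails; the other is platykurtic.)

A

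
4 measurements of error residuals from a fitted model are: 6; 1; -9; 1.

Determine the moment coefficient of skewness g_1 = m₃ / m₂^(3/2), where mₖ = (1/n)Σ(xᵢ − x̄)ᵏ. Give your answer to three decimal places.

x̄ = (6 + 1 - 9 + 1) / 4 = -0.2500
deviations (xᵢ − x̄): 6.2500, 1.2500, -8.7500, 1.2500
Σ(xᵢ − x̄)² = 118.7500 ⇒ m₂ = 118.7500/4 = 29.68750
Σ(xᵢ − x̄)³ = -421.8750 ⇒ m₃ = -421.8750/4 = -105.46875
m₂^(3/2) = 29.68750^(1.5) = 161.75602
g_1 = m₃ / m₂^(3/2) = -105.46875 / 161.75602 ≈ -0.652

-0.652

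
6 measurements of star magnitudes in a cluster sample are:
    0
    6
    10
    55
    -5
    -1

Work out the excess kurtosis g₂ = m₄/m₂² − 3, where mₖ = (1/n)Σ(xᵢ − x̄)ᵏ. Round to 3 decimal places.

0.798

x̄ = 10.8333
Σ(xᵢ − x̄)² = 2482.8333 ⇒ m₂ = 413.80556
Σ(xᵢ − x̄)⁴ = 3901984.1528 ⇒ m₄ = 650330.69213
m₂² = 171235.03781
g₂ = m₄/m₂² − 3 = 3.79788 − 3 ≈ 0.798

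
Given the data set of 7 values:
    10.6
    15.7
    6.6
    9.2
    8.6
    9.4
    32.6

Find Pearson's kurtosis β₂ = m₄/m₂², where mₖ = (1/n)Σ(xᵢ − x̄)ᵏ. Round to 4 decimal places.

x̄ = 13.2429
Σ(xᵢ − x̄)² = 484.5171 ⇒ m₂ = 69.21673
Σ(xᵢ − x̄)⁴ = 143381.7000 ⇒ m₄ = 20483.10000
m₂² = 4790.95636
β₂ = m₄/m₂² = 20483.10000 / 4790.95636 ≈ 4.2754

4.2754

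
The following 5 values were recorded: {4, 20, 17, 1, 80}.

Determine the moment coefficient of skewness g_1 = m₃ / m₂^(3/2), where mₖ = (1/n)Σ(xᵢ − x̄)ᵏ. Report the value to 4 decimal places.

x̄ = (4 + 20 + 17 + 1 + 80) / 5 = 24.4000
deviations (xᵢ − x̄): -20.4000, -4.4000, -7.4000, -23.4000, 55.6000
Σ(xᵢ − x̄)² = 4129.2000 ⇒ m₂ = 4129.2000/5 = 825.84000
Σ(xᵢ − x̄)³ = 150086.6400 ⇒ m₃ = 150086.6400/5 = 30017.32800
m₂^(3/2) = 825.84000^(1.5) = 23732.52087
g_1 = m₃ / m₂^(3/2) = 30017.32800 / 23732.52087 ≈ 1.2648

1.2648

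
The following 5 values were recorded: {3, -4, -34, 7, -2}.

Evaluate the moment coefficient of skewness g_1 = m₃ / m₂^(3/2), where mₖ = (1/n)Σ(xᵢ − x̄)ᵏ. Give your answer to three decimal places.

x̄ = (3 - 4 - 34 + 7 - 2) / 5 = -6.0000
deviations (xᵢ − x̄): 9.0000, 2.0000, -28.0000, 13.0000, 4.0000
Σ(xᵢ − x̄)² = 1054.0000 ⇒ m₂ = 1054.0000/5 = 210.80000
Σ(xᵢ − x̄)³ = -18954.0000 ⇒ m₃ = -18954.0000/5 = -3790.80000
m₂^(3/2) = 210.80000^(1.5) = 3060.59532
g_1 = m₃ / m₂^(3/2) = -3790.80000 / 3060.59532 ≈ -1.239

-1.239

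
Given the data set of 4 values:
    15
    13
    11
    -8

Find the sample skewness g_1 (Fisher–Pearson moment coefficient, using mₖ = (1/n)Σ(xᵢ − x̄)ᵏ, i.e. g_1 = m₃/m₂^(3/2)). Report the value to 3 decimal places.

-1.074

x̄ = (15 + 13 + 11 - 8) / 4 = 7.7500
deviations (xᵢ − x̄): 7.2500, 5.2500, 3.2500, -15.7500
Σ(xᵢ − x̄)² = 338.7500 ⇒ m₂ = 338.7500/4 = 84.68750
Σ(xᵢ − x̄)³ = -3346.8750 ⇒ m₃ = -3346.8750/4 = -836.71875
m₂^(3/2) = 84.68750^(1.5) = 779.34359
g_1 = m₃ / m₂^(3/2) = -836.71875 / 779.34359 ≈ -1.074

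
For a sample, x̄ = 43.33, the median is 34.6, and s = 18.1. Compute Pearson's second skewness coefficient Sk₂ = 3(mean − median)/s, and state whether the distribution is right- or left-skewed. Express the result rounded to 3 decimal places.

Sk₂ = 3(43.33 − 34.6) / 18.1 = 3 × 8.7300 / 18.1
    = 26.1900 / 18.1 ≈ 1.447
Sk₂ > 0 ⇒ mean > median ⇒ right-skewed (positive skew).

1.447, right-skewed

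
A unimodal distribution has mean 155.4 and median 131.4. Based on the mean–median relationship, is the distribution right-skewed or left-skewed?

right-skewed

mean − median = 155.4 − 131.4 = 24.0
mean > median ⇒ the longer tail is on the right ⇒ right-skewed (positively skewed).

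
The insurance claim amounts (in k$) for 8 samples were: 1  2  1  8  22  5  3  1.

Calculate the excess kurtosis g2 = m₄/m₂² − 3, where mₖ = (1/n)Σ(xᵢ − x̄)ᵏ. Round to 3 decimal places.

x̄ = 5.3750
Σ(xᵢ − x̄)² = 357.8750 ⇒ m₂ = 44.73438
Σ(xᵢ − x̄)⁴ = 77699.9316 ⇒ m₄ = 9712.49146
m₂² = 2001.16431
g2 = m₄/m₂² − 3 = 4.85342 − 3 ≈ 1.853

1.853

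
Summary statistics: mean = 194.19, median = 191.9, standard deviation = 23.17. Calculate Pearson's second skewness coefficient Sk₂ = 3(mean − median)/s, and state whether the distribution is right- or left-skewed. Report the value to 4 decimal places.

0.2965, right-skewed

Sk₂ = 3(194.19 − 191.9) / 23.17 = 3 × 2.2900 / 23.17
    = 6.8700 / 23.17 ≈ 0.2965
Sk₂ > 0 ⇒ mean > median ⇒ right-skewed (positive skew).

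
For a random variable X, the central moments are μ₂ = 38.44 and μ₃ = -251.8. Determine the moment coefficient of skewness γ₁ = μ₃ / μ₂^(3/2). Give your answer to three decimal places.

σ = √μ₂ = √38.44 = 6.20000
σ³ = μ₂^(3/2) = 238.32800
γ₁ = μ₃/σ³ = -251.8 / 238.32800 ≈ -1.057

-1.057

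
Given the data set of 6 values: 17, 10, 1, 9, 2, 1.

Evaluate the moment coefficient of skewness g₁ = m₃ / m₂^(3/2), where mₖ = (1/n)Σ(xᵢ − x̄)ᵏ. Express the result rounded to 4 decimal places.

0.5561

x̄ = (17 + 10 + 1 + 9 + 2 + 1) / 6 = 6.6667
deviations (xᵢ − x̄): 10.3333, 3.3333, -5.6667, 2.3333, -4.6667, -5.6667
Σ(xᵢ − x̄)² = 209.3333 ⇒ m₂ = 209.3333/6 = 34.88889
Σ(xᵢ − x̄)³ = 687.5556 ⇒ m₃ = 687.5556/6 = 114.59259
m₂^(3/2) = 34.88889^(1.5) = 206.07756
g₁ = m₃ / m₂^(3/2) = 114.59259 / 206.07756 ≈ 0.5561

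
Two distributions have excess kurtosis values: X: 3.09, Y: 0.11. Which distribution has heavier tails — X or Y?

X

Higher excess kurtosis ⇒ heavier tails relative to the normal distribution.
3.09 vs 0.11: the larger is 3.09, so X has heavier tails.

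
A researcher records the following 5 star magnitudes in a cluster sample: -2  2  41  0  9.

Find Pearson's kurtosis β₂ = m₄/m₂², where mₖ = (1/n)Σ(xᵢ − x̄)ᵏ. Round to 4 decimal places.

2.9709

x̄ = 10.0000
Σ(xᵢ − x̄)² = 1270.0000 ⇒ m₂ = 254.00000
Σ(xᵢ − x̄)⁴ = 958354.0000 ⇒ m₄ = 191670.80000
m₂² = 64516.00000
β₂ = m₄/m₂² = 191670.80000 / 64516.00000 ≈ 2.9709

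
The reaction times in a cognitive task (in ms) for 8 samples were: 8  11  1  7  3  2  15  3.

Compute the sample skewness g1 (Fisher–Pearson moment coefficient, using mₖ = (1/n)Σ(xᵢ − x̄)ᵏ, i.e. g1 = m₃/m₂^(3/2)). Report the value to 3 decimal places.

0.632

x̄ = (8 + 11 + 1 + 7 + 3 + 2 + 15 + 3) / 8 = 6.2500
deviations (xᵢ − x̄): 1.7500, 4.7500, -5.2500, 0.7500, -3.2500, -4.2500, 8.7500, -3.2500
Σ(xᵢ − x̄)² = 169.5000 ⇒ m₂ = 169.5000/8 = 21.18750
Σ(xᵢ − x̄)³ = 492.7500 ⇒ m₃ = 492.7500/8 = 61.59375
m₂^(3/2) = 21.18750^(1.5) = 97.52581
g1 = m₃ / m₂^(3/2) = 61.59375 / 97.52581 ≈ 0.632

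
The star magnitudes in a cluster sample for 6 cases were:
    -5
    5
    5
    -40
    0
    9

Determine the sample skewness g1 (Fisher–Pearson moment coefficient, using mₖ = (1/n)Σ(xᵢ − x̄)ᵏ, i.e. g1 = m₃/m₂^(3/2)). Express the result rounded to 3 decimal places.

x̄ = (-5 + 5 + 5 - 40 + 0 + 9) / 6 = -4.3333
deviations (xᵢ − x̄): -0.6667, 9.3333, 9.3333, -35.6667, 4.3333, 13.3333
Σ(xᵢ − x̄)² = 1643.3333 ⇒ m₂ = 1643.3333/6 = 273.88889
Σ(xᵢ − x̄)³ = -41294.4444 ⇒ m₃ = -41294.4444/6 = -6882.40741
m₂^(3/2) = 273.88889^(1.5) = 4532.74848
g1 = m₃ / m₂^(3/2) = -6882.40741 / 4532.74848 ≈ -1.518

-1.518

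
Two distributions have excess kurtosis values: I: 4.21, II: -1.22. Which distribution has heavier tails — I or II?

I

Higher excess kurtosis ⇒ heavier tails relative to the normal distribution.
4.21 vs -1.22: the larger is 4.21, so I has heavier tails. (I is leptokurtic — heavier-than-normal tails; the other is platykurtic.)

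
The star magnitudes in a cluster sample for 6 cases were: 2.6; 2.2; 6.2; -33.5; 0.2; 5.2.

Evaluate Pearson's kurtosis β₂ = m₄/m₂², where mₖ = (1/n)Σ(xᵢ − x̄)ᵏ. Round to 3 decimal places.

4.056

x̄ = -2.8500
Σ(xᵢ − x̄)² = 1150.6350 ⇒ m₂ = 191.77250
Σ(xᵢ − x̄)⁴ = 895041.1695 ⇒ m₄ = 149173.52826
m₂² = 36776.69176
β₂ = m₄/m₂² = 149173.52826 / 36776.69176 ≈ 4.056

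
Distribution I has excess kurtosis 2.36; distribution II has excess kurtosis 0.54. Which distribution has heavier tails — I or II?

Higher excess kurtosis ⇒ heavier tails relative to the normal distribution.
2.36 vs 0.54: the larger is 2.36, so I has heavier tails.

I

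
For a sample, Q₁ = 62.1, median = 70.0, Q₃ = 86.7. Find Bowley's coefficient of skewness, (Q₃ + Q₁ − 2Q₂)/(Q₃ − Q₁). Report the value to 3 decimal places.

0.358

numerator: Q₃ + Q₁ − 2Q₂ = 86.7 + 62.1 − 2×70.0 = 8.8000
denominator: Q₃ − Q₁ = 86.7 − 62.1 = 24.6000
Bowley skewness = 8.8000 / 24.6000 ≈ 0.358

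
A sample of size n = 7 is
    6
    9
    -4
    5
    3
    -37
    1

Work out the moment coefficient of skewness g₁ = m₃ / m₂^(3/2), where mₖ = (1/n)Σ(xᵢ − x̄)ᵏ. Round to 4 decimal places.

-1.7665

x̄ = (6 + 9 - 4 + 5 + 3 - 37 + 1) / 7 = -2.4286
deviations (xᵢ − x̄): 8.4286, 11.4286, -1.5714, 7.4286, 5.4286, -34.5714, 3.4286
Σ(xᵢ − x̄)² = 1495.7143 ⇒ m₂ = 1495.7143/7 = 213.67347
Σ(xᵢ − x̄)³ = -38621.3878 ⇒ m₃ = -38621.3878/7 = -5517.34111
m₂^(3/2) = 213.67347^(1.5) = 3123.38775
g₁ = m₃ / m₂^(3/2) = -5517.34111 / 3123.38775 ≈ -1.7665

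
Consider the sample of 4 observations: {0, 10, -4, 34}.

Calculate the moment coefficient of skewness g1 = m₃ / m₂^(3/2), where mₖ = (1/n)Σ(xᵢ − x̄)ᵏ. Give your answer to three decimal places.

0.783

x̄ = (0 + 10 - 4 + 34) / 4 = 10.0000
deviations (xᵢ − x̄): -10.0000, 0.0000, -14.0000, 24.0000
Σ(xᵢ − x̄)² = 872.0000 ⇒ m₂ = 872.0000/4 = 218.00000
Σ(xᵢ − x̄)³ = 10080.0000 ⇒ m₃ = 10080.0000/4 = 2520.00000
m₂^(3/2) = 218.00000^(1.5) = 3218.73143
g1 = m₃ / m₂^(3/2) = 2520.00000 / 3218.73143 ≈ 0.783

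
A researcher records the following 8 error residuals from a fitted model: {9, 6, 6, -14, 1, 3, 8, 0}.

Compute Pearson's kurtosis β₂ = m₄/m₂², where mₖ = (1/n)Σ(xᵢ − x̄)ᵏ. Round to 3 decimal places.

4.214

x̄ = 2.3750
Σ(xᵢ − x̄)² = 377.8750 ⇒ m₂ = 47.23438
Σ(xᵢ − x̄)⁴ = 75207.8066 ⇒ m₄ = 9400.97583
m₂² = 2231.08618
β₂ = m₄/m₂² = 9400.97583 / 2231.08618 ≈ 4.214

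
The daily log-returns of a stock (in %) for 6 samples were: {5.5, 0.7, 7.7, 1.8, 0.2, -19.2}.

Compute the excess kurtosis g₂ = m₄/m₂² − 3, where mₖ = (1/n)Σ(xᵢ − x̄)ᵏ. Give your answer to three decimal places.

x̄ = -0.5500
Σ(xᵢ − x̄)² = 460.1350 ⇒ m₂ = 76.68917
Σ(xᵢ − x̄)⁴ = 126985.9942 ⇒ m₄ = 21164.33237
m₂² = 5881.22828
g₂ = m₄/m₂² − 3 = 3.59862 − 3 ≈ 0.599

0.599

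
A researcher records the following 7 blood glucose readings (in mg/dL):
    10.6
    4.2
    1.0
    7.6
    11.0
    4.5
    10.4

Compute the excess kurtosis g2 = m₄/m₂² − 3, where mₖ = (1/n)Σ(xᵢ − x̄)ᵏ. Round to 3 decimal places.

x̄ = 7.0429
Σ(xᵢ − x̄)² = 90.9571 ⇒ m₂ = 12.99388
Σ(xᵢ − x̄)⁴ = 1972.9812 ⇒ m₄ = 281.85446
m₂² = 168.84085
g2 = m₄/m₂² − 3 = 1.66935 − 3 ≈ -1.331

-1.331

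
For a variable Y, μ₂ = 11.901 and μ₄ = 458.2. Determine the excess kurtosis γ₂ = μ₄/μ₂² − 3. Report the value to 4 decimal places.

0.2351

μ₂² = 11.901² = 141.63380
μ₄/μ₂² = 458.2 / 141.63380 = 3.23510
γ₂ = 3.23510 − 3 ≈ 0.2351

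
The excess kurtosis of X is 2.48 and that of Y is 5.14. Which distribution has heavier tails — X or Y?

Higher excess kurtosis ⇒ heavier tails relative to the normal distribution.
2.48 vs 5.14: the larger is 5.14, so Y has heavier tails.

Y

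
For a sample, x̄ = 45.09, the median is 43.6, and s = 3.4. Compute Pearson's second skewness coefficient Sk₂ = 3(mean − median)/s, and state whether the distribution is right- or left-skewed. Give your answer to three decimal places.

Sk₂ = 3(45.09 − 43.6) / 3.4 = 3 × 1.4900 / 3.4
    = 4.4700 / 3.4 ≈ 1.315
Sk₂ > 0 ⇒ mean > median ⇒ right-skewed (positive skew).

1.315, right-skewed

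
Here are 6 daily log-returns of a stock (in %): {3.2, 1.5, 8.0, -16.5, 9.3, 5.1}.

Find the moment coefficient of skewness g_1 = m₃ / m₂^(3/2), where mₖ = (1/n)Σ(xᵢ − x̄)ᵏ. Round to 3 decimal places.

x̄ = (3.2 + 1.5 + 8.0 - 16.5 + 9.3 + 5.1) / 6 = 1.7667
deviations (xᵢ − x̄): 1.4333, -0.2667, 6.2333, -18.2667, 7.5333, 3.3333
Σ(xᵢ − x̄)² = 442.5133 ⇒ m₂ = 442.5133/6 = 73.75222
Σ(xᵢ − x̄)³ = -5385.3784 ⇒ m₃ = -5385.3784/6 = -897.56307
m₂^(3/2) = 73.75222^(1.5) = 633.37755
g_1 = m₃ / m₂^(3/2) = -897.56307 / 633.37755 ≈ -1.417

-1.417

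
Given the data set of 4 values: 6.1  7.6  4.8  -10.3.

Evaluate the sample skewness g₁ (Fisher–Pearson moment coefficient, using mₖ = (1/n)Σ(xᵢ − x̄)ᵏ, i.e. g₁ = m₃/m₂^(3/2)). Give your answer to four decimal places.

x̄ = (6.1 + 7.6 + 4.8 - 10.3) / 4 = 2.0500
deviations (xᵢ − x̄): 4.0500, 5.5500, 2.7500, -12.3500
Σ(xᵢ − x̄)² = 207.2900 ⇒ m₂ = 207.2900/4 = 51.82250
Σ(xᵢ − x̄)³ = -1625.4720 ⇒ m₃ = -1625.4720/4 = -406.36800
m₂^(3/2) = 51.82250^(1.5) = 373.05902
g₁ = m₃ / m₂^(3/2) = -406.36800 / 373.05902 ≈ -1.0893

-1.0893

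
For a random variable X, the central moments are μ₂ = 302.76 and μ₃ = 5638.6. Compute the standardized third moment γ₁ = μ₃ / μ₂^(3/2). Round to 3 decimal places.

σ = √μ₂ = √302.76 = 17.40000
σ³ = μ₂^(3/2) = 5268.02400
γ₁ = μ₃/σ³ = 5638.6 / 5268.02400 ≈ 1.070

1.070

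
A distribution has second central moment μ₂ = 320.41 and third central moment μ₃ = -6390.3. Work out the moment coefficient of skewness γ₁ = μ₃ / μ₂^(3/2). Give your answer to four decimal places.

σ = √μ₂ = √320.41 = 17.90000
σ³ = μ₂^(3/2) = 5735.33900
γ₁ = μ₃/σ³ = -6390.3 / 5735.33900 ≈ -1.1142

-1.1142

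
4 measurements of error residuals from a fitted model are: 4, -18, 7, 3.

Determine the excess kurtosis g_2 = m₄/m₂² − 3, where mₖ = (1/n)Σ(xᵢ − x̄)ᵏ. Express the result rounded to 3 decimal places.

-0.720

x̄ = -1.0000
Σ(xᵢ − x̄)² = 394.0000 ⇒ m₂ = 98.50000
Σ(xᵢ − x̄)⁴ = 88498.0000 ⇒ m₄ = 22124.50000
m₂² = 9702.25000
g_2 = m₄/m₂² − 3 = 2.28035 − 3 ≈ -0.720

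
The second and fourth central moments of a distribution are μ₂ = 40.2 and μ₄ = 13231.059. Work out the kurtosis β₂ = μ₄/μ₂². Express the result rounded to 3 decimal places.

μ₂² = 40.2² = 1616.04000
μ₄/μ₂² = 13231.059 / 1616.04000 = 8.18733
β₂ ≈ 8.187

8.187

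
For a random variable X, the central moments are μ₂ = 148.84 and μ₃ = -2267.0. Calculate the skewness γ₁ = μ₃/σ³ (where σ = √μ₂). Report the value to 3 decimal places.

σ = √μ₂ = √148.84 = 12.20000
σ³ = μ₂^(3/2) = 1815.84800
γ₁ = μ₃/σ³ = -2267.0 / 1815.84800 ≈ -1.248

-1.248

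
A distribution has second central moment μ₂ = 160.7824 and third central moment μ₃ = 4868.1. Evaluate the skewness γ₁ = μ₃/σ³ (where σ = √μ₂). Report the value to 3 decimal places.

2.388

σ = √μ₂ = √160.7824 = 12.68000
σ³ = μ₂^(3/2) = 2038.72083
γ₁ = μ₃/σ³ = 4868.1 / 2038.72083 ≈ 2.388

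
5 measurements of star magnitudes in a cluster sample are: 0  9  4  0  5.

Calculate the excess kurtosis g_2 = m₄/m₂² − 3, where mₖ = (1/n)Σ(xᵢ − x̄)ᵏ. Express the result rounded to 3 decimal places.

-1.181

x̄ = 3.6000
Σ(xᵢ − x̄)² = 57.2000 ⇒ m₂ = 11.44000
Σ(xᵢ − x̄)⁴ = 1190.0960 ⇒ m₄ = 238.01920
m₂² = 130.87360
g_2 = m₄/m₂² − 3 = 1.81870 − 3 ≈ -1.181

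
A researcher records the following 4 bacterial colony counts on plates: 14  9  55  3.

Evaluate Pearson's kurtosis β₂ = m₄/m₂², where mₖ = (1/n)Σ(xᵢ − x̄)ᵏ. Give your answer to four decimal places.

2.2416

x̄ = 20.2500
Σ(xᵢ − x̄)² = 1670.7500 ⇒ m₂ = 417.68750
Σ(xᵢ − x̄)⁴ = 1564294.5781 ⇒ m₄ = 391073.64453
m₂² = 174462.84766
β₂ = m₄/m₂² = 391073.64453 / 174462.84766 ≈ 2.2416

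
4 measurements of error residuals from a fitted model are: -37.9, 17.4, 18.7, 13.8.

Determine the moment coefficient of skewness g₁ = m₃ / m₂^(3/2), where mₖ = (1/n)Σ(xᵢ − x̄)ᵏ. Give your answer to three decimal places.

-1.135

x̄ = (-37.9 + 17.4 + 18.7 + 13.8) / 4 = 3.0000
deviations (xᵢ − x̄): -40.9000, 14.4000, 15.7000, 10.8000
Σ(xᵢ − x̄)² = 2243.3000 ⇒ m₂ = 2243.3000/4 = 560.82500
Σ(xᵢ − x̄)³ = -60302.3400 ⇒ m₃ = -60302.3400/4 = -15075.58500
m₂^(3/2) = 560.82500^(1.5) = 13281.31409
g₁ = m₃ / m₂^(3/2) = -15075.58500 / 13281.31409 ≈ -1.135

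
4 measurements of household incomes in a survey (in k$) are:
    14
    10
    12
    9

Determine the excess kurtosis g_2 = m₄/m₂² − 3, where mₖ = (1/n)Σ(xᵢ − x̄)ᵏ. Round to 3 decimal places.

-1.427

x̄ = 11.2500
Σ(xᵢ − x̄)² = 14.7500 ⇒ m₂ = 3.68750
Σ(xᵢ − x̄)⁴ = 85.5781 ⇒ m₄ = 21.39453
m₂² = 13.59766
g_2 = m₄/m₂² − 3 = 1.57340 − 3 ≈ -1.427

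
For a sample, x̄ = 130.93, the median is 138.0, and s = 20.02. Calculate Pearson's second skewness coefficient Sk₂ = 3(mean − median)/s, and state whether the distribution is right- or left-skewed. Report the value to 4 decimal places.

Sk₂ = 3(130.93 − 138.0) / 20.02 = 3 × -7.0700 / 20.02
    = -21.2100 / 20.02 ≈ -1.0594
Sk₂ < 0 ⇒ mean < median ⇒ left-skewed (negative skew).

-1.0594, left-skewed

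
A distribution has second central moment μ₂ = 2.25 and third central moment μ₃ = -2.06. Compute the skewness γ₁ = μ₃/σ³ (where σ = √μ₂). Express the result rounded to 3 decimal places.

-0.610

σ = √μ₂ = √2.25 = 1.50000
σ³ = μ₂^(3/2) = 3.37500
γ₁ = μ₃/σ³ = -2.06 / 3.37500 ≈ -0.610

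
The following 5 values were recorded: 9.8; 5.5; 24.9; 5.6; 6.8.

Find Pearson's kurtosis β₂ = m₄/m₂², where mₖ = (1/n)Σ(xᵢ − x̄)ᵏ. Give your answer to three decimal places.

x̄ = 10.5200
Σ(xᵢ − x̄)² = 270.5480 ⇒ m₂ = 54.10960
Σ(xᵢ − x̄)⁴ = 44172.5681 ⇒ m₄ = 8834.51362
m₂² = 2927.84881
β₂ = m₄/m₂² = 8834.51362 / 2927.84881 ≈ 3.017

3.017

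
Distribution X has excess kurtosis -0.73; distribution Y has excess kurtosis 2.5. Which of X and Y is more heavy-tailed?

Y

Higher excess kurtosis ⇒ heavier tails relative to the normal distribution.
-0.73 vs 2.5: the larger is 2.5, so Y has heavier tails. (Y is leptokurtic — heavier-than-normal tails; the other is platykurtic.)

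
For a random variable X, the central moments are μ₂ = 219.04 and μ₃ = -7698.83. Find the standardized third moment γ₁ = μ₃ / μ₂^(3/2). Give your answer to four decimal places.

σ = √μ₂ = √219.04 = 14.80000
σ³ = μ₂^(3/2) = 3241.79200
γ₁ = μ₃/σ³ = -7698.83 / 3241.79200 ≈ -2.3749

-2.3749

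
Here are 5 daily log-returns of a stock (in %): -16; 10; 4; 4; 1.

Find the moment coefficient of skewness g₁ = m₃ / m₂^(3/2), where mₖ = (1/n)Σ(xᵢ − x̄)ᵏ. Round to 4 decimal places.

x̄ = (-16 + 10 + 4 + 4 + 1) / 5 = 0.6000
deviations (xᵢ − x̄): -16.6000, 9.4000, 3.4000, 3.4000, 0.4000
Σ(xᵢ − x̄)² = 387.2000 ⇒ m₂ = 387.2000/5 = 77.44000
Σ(xᵢ − x̄)³ = -3665.0400 ⇒ m₃ = -3665.0400/5 = -733.00800
m₂^(3/2) = 77.44000^(1.5) = 681.47200
g₁ = m₃ / m₂^(3/2) = -733.00800 / 681.47200 ≈ -1.0756

-1.0756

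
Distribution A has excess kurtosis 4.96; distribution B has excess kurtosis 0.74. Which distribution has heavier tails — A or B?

A

Higher excess kurtosis ⇒ heavier tails relative to the normal distribution.
4.96 vs 0.74: the larger is 4.96, so A has heavier tails.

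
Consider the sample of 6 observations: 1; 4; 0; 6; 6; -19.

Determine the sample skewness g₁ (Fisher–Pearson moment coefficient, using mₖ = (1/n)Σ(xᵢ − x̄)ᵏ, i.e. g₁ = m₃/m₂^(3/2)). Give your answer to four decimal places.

x̄ = (1 + 4 + 0 + 6 + 6 - 19) / 6 = -0.3333
deviations (xᵢ − x̄): 1.3333, 4.3333, 0.3333, 6.3333, 6.3333, -18.6667
Σ(xᵢ − x̄)² = 449.3333 ⇒ m₂ = 449.3333/6 = 74.88889
Σ(xᵢ − x̄)³ = -5912.4444 ⇒ m₃ = -5912.4444/6 = -985.40741
m₂^(3/2) = 74.88889^(1.5) = 648.07621
g₁ = m₃ / m₂^(3/2) = -985.40741 / 648.07621 ≈ -1.5205

-1.5205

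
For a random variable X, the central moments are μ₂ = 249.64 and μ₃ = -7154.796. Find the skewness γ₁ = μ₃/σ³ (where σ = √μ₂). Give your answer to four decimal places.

σ = √μ₂ = √249.64 = 15.80000
σ³ = μ₂^(3/2) = 3944.31200
γ₁ = μ₃/σ³ = -7154.796 / 3944.31200 ≈ -1.8140

-1.8140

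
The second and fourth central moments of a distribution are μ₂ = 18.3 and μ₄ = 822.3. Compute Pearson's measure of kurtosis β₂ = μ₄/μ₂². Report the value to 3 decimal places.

μ₂² = 18.3² = 334.89000
μ₄/μ₂² = 822.3 / 334.89000 = 2.45543
β₂ ≈ 2.455

2.455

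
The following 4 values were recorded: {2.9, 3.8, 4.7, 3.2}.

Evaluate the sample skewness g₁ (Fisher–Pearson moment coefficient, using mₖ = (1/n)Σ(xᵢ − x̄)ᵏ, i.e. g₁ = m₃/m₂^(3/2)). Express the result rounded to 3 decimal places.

x̄ = (2.9 + 3.8 + 4.7 + 3.2) / 4 = 3.6500
deviations (xᵢ − x̄): -0.7500, 0.1500, 1.0500, -0.4500
Σ(xᵢ − x̄)² = 1.8900 ⇒ m₂ = 1.8900/4 = 0.47250
Σ(xᵢ − x̄)³ = 0.6480 ⇒ m₃ = 0.6480/4 = 0.16200
m₂^(3/2) = 0.47250^(1.5) = 0.32479
g₁ = m₃ / m₂^(3/2) = 0.16200 / 0.32479 ≈ 0.499

0.499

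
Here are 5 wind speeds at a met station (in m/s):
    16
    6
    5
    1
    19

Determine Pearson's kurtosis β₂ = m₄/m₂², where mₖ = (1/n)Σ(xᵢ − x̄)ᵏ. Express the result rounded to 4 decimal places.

x̄ = 9.4000
Σ(xᵢ − x̄)² = 237.2000 ⇒ m₂ = 47.44000
Σ(xᵢ − x̄)⁴ = 15878.0960 ⇒ m₄ = 3175.61920
m₂² = 2250.55360
β₂ = m₄/m₂² = 3175.61920 / 2250.55360 ≈ 1.4110

1.4110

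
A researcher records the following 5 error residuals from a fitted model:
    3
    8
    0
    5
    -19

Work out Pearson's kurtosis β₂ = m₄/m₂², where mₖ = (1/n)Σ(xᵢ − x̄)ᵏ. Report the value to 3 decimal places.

x̄ = -0.6000
Σ(xᵢ − x̄)² = 457.2000 ⇒ m₂ = 91.44000
Σ(xᵢ − x̄)⁴ = 121244.4960 ⇒ m₄ = 24248.89920
m₂² = 8361.27360
β₂ = m₄/m₂² = 24248.89920 / 8361.27360 ≈ 2.900

2.900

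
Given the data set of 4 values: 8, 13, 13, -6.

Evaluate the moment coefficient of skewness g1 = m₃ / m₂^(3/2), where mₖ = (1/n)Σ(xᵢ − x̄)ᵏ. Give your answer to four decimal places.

-0.9371

x̄ = (8 + 13 + 13 - 6) / 4 = 7.0000
deviations (xᵢ − x̄): 1.0000, 6.0000, 6.0000, -13.0000
Σ(xᵢ − x̄)² = 242.0000 ⇒ m₂ = 242.0000/4 = 60.50000
Σ(xᵢ − x̄)³ = -1764.0000 ⇒ m₃ = -1764.0000/4 = -441.00000
m₂^(3/2) = 60.50000^(1.5) = 470.57956
g1 = m₃ / m₂^(3/2) = -441.00000 / 470.57956 ≈ -0.9371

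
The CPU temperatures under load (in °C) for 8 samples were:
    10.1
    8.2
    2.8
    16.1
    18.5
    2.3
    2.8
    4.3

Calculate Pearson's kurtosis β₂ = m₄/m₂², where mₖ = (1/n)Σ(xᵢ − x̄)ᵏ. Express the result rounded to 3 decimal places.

1.889

x̄ = 8.1375
Σ(xᵢ − x̄)² = 280.4188 ⇒ m₂ = 35.05234
Σ(xᵢ − x̄)⁴ = 18566.6421 ⇒ m₄ = 2320.83027
m₂² = 1228.66680
β₂ = m₄/m₂² = 2320.83027 / 1228.66680 ≈ 1.889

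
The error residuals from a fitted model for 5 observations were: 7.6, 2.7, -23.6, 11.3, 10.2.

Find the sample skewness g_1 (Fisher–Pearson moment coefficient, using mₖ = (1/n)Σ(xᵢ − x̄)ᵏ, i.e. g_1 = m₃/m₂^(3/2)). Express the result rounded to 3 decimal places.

x̄ = (7.6 + 2.7 - 23.6 + 11.3 + 10.2) / 5 = 1.6400
deviations (xᵢ − x̄): 5.9600, 1.0600, -25.2400, 9.6600, 8.5600
Σ(xᵢ − x̄)² = 840.2920 ⇒ m₂ = 840.2920/5 = 168.05840
Σ(xᵢ − x̄)³ = -14337.7834 ⇒ m₃ = -14337.7834/5 = -2867.55667
m₂^(3/2) = 168.05840^(1.5) = 2178.66440
g_1 = m₃ / m₂^(3/2) = -2867.55667 / 2178.66440 ≈ -1.316

-1.316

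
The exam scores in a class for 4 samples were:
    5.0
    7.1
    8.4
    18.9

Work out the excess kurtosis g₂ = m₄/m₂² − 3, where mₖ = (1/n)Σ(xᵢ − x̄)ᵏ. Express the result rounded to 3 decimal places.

-0.789

x̄ = 9.8500
Σ(xᵢ − x̄)² = 115.0900 ⇒ m₂ = 28.77250
Σ(xᵢ − x̄)⁴ = 7322.9394 ⇒ m₄ = 1830.73486
m₂² = 827.85676
g₂ = m₄/m₂² − 3 = 2.21142 − 3 ≈ -0.789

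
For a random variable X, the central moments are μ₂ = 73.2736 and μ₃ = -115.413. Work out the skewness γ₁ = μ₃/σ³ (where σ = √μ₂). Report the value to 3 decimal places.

-0.184

σ = √μ₂ = √73.2736 = 8.56000
σ³ = μ₂^(3/2) = 627.22202
γ₁ = μ₃/σ³ = -115.413 / 627.22202 ≈ -0.184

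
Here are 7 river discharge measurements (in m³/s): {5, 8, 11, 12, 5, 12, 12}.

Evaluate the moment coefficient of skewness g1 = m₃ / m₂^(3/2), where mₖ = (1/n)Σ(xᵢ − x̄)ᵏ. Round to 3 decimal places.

-0.495

x̄ = (5 + 8 + 11 + 12 + 5 + 12 + 12) / 7 = 9.2857
deviations (xᵢ − x̄): -4.2857, -1.2857, 1.7143, 2.7143, -4.2857, 2.7143, 2.7143
Σ(xᵢ − x̄)² = 63.4286 ⇒ m₂ = 63.4286/7 = 9.06122
Σ(xᵢ − x̄)³ = -94.5306 ⇒ m₃ = -94.5306/7 = -13.50437
m₂^(3/2) = 9.06122^(1.5) = 27.27598
g1 = m₃ / m₂^(3/2) = -13.50437 / 27.27598 ≈ -0.495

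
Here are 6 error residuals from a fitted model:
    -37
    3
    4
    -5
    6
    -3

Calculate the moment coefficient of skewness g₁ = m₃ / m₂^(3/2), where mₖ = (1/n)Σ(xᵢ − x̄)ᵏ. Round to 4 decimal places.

x̄ = (-37 + 3 + 4 - 5 + 6 - 3) / 6 = -5.3333
deviations (xᵢ − x̄): -31.6667, 8.3333, 9.3333, 0.3333, 11.3333, 2.3333
Σ(xᵢ − x̄)² = 1293.3333 ⇒ m₂ = 1293.3333/6 = 215.55556
Σ(xᵢ − x̄)³ = -28894.4444 ⇒ m₃ = -28894.4444/6 = -4815.74074
m₂^(3/2) = 215.55556^(1.5) = 3164.74579
g₁ = m₃ / m₂^(3/2) = -4815.74074 / 3164.74579 ≈ -1.5217

-1.5217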